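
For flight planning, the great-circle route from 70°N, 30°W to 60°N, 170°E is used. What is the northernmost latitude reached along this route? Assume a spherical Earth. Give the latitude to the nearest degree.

The great circle lies in the plane with unit normal n̂ = (p₁ × p₂)/|p₁ × p₂|.
Here n̂_z ≈ -0.077; the vertex latitude is φ_max = arccos|n̂_z| ≈ 85.6°.
Check via Clairaut: cos φ_max = |cos φ₁| · sin C = cos(70.0°)·sin(13.1°) ≈ 0.077, again giving ≈ 85.6°.

≈ 86°N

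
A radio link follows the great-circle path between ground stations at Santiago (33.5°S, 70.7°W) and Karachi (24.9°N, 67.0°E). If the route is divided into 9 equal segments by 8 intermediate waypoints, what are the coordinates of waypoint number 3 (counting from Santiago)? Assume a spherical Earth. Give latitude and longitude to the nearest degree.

≈ 23°S, 18°W

From cos δ = sin φ₁ sin φ₂ + cos φ₁ cos φ₂ cos Δλ, the central angle is δ ≈ 2.485 rad (142.4°).
Interpolate at f = 3/9 with slerp weights a = sin((1−f)δ)/sin δ ≈ 1.631, b = sin(fδ)/sin δ ≈ 1.206.
p = a·p₁ + b·p₂ ≈ (0.877, -0.277, -0.393); φ = arcsin(p_z) ≈ -23.11°, λ = atan2(p_y, p_x) ≈ -17.51°.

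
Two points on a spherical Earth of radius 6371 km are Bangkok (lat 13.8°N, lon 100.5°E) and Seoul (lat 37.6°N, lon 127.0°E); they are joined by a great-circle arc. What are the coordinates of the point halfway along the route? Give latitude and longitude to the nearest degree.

The haversine formula gives a central angle δ ≈ 0.584 rad (33.5°) between the endpoints.
Interpolate at f = 1/2 with slerp weights a = sin((1−f)δ)/sin δ ≈ 0.522, b = sin(fδ)/sin δ ≈ 0.522.
p = a·p₁ + b·p₂ ≈ (-0.341, 0.829, 0.443); φ = arcsin(p_z) ≈ 26.30°, λ = atan2(p_y, p_x) ≈ 112.38°.

≈ lat 26°N, lon 112°E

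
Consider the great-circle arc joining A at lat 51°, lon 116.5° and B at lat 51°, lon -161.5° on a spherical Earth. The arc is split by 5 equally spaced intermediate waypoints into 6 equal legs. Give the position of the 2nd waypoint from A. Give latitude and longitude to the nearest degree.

Write both endpoints as unit vectors p₁, p₂ with components (cos φ cos λ, cos φ sin λ, sin φ).
The central angle between the endpoints is δ = arccos(p₁·p₂) ≈ 0.851 rad (48.8°).
Interpolate at f = 2/6 with slerp weights a = sin((1−f)δ)/sin δ ≈ 0.715, b = sin(fδ)/sin δ ≈ 0.372.
p = a·p₁ + b·p₂ ≈ (-0.423, 0.328, 0.845); φ = arcsin(p_z) ≈ 57.64°, λ = atan2(p_y, p_x) ≈ 142.18°.

≈ lat 58°, lon 142°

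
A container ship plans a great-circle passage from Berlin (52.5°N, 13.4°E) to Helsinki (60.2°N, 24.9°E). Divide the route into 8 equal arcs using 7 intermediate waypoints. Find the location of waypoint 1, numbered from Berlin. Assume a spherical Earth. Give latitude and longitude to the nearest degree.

≈ 54°N, 15°E

Convert each endpoint to a unit vector on the sphere (x = cos φ cos λ, y = cos φ sin λ, z = sin φ).
The central angle between the endpoints is δ = arccos(p₁·p₂) ≈ 0.174 rad (10.0°).
Interpolate at f = 1/8 with slerp weights a = sin((1−f)δ)/sin δ ≈ 0.876, b = sin(fδ)/sin δ ≈ 0.126.
p = a·p₁ + b·p₂ ≈ (0.575, 0.150, 0.804); φ = arcsin(p_z) ≈ 53.52°, λ = atan2(p_y, p_x) ≈ 14.60°.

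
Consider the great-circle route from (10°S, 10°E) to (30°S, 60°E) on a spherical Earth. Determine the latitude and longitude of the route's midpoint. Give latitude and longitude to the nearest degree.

≈ (22°S, 33°E)

Convert each endpoint to a unit vector on the sphere (x = cos φ cos λ, y = cos φ sin λ, z = sin φ).
The central angle between the endpoints is δ = arccos(p₁·p₂) ≈ 0.883 rad (50.6°).
Interpolate at f = 1/2 with slerp weights a = sin((1−f)δ)/sin δ ≈ 0.553, b = sin(fδ)/sin δ ≈ 0.553.
p = a·p₁ + b·p₂ ≈ (0.776, 0.509, -0.373); φ = arcsin(p_z) ≈ -21.87°, λ = atan2(p_y, p_x) ≈ 33.29°.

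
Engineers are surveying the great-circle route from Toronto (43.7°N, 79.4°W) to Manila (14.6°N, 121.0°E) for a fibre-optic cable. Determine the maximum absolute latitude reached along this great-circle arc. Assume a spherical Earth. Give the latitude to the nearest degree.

The great circle lies in the plane with unit normal n̂ = (p₁ × p₂)/|p₁ × p₂|.
Here n̂_z ≈ -0.278; the vertex latitude is φ_max = arccos|n̂_z| ≈ 73.8°.
Check via Clairaut: cos φ_max = |cos φ₁| · sin C = cos(43.7°)·sin(22.6°) ≈ 0.278, again giving ≈ 73.8°.

≈ 74°N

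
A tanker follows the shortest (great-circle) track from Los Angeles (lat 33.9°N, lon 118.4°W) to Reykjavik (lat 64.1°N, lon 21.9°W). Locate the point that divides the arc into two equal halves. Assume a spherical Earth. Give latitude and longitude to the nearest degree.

Write both endpoints as unit vectors p₁, p₂ with components (cos φ cos λ, cos φ sin λ, sin φ).
The central angle between the endpoints is δ = arccos(p₁·p₂) ≈ 1.092 rad (62.6°).
Interpolate at f = 1/2 with slerp weights a = sin((1−f)δ)/sin δ ≈ 0.585, b = sin(fδ)/sin δ ≈ 0.585.
p = a·p₁ + b·p₂ ≈ (0.006, -0.522, 0.853); φ = arcsin(p_z) ≈ 58.50°, λ = atan2(p_y, p_x) ≈ -89.33°.

≈ lat 58°N, lon 89°W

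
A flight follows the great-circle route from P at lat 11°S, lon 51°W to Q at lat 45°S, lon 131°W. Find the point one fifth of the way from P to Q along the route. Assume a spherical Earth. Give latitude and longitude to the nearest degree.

Convert each endpoint to a unit vector on the sphere (x = cos φ cos λ, y = cos φ sin λ, z = sin φ).
The central angle between the endpoints is δ = arccos(p₁·p₂) ≈ 1.312 rad (75.2°).
Interpolate at f = 1/5 with slerp weights a = sin((1−f)δ)/sin δ ≈ 0.897, b = sin(fδ)/sin δ ≈ 0.268.
p = a·p₁ + b·p₂ ≈ (0.430, -0.828, -0.361); φ = arcsin(p_z) ≈ -21.16°, λ = atan2(p_y, p_x) ≈ -62.56°.

≈ lat 21°S, lon 63°W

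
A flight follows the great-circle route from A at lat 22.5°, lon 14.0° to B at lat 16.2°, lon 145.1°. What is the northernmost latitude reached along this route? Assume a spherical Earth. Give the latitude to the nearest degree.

The great circle lies in the plane with unit normal n̂ = (p₁ × p₂)/|p₁ × p₂|.
Here n̂_z ≈ +0.760; the vertex latitude is φ_max = arccos|n̂_z| ≈ 40.5°.
Check via Clairaut: cos φ_max = |cos φ₁| · sin C = cos(22.5°)·sin(55.4°) ≈ 0.760, again giving ≈ 40.5°.

≈ 40°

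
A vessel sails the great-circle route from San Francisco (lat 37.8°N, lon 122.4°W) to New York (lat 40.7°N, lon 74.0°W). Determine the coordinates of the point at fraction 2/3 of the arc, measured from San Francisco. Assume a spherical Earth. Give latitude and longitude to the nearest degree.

≈ lat 42°N, lon 90°W

From cos δ = sin φ₁ sin φ₂ + cos φ₁ cos φ₂ cos Δλ, the central angle is δ ≈ 0.648 rad (37.1°).
Interpolate at f = 2/3 with slerp weights a = sin((1−f)δ)/sin δ ≈ 0.355, b = sin(fδ)/sin δ ≈ 0.694.
p = a·p₁ + b·p₂ ≈ (-0.005, -0.742, 0.670); φ = arcsin(p_z) ≈ 42.06°, λ = atan2(p_y, p_x) ≈ -90.42°.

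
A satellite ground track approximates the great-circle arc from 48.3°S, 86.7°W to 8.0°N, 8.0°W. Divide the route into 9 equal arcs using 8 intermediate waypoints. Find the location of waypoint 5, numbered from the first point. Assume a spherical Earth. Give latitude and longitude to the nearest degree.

The haversine formula gives a central angle δ ≈ 1.546 rad (88.6°) between the endpoints.
Interpolate at f = 5/9 with slerp weights a = sin((1−f)δ)/sin δ ≈ 0.634, b = sin(fδ)/sin δ ≈ 0.757.
p = a·p₁ + b·p₂ ≈ (0.767, -0.526, -0.368); φ = arcsin(p_z) ≈ -21.61°, λ = atan2(p_y, p_x) ≈ -34.43°.

≈ 22°S, 34°W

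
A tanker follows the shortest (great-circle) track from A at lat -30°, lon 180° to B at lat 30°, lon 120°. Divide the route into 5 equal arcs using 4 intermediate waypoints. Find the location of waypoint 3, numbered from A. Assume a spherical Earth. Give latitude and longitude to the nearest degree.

Write both endpoints as unit vectors p₁, p₂ with components (cos φ cos λ, cos φ sin λ, sin φ).
The central angle between the endpoints is δ = arccos(p₁·p₂) ≈ 1.445 rad (82.8°).
Interpolate at f = 3/5 with slerp weights a = sin((1−f)δ)/sin δ ≈ 0.551, b = sin(fδ)/sin δ ≈ 0.769.
p = a·p₁ + b·p₂ ≈ (-0.810, 0.576, 0.109); φ = arcsin(p_z) ≈ 6.25°, λ = atan2(p_y, p_x) ≈ 144.56°.

≈ lat 6°, lon 145°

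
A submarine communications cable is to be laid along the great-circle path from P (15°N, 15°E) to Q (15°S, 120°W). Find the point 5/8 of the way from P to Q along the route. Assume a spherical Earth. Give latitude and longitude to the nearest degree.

≈ (5°S, 69°W)

From cos δ = sin φ₁ sin φ₂ + cos φ₁ cos φ₂ cos Δλ, the central angle is δ ≈ 2.384 rad (136.6°).
Interpolate at f = 5/8 with slerp weights a = sin((1−f)δ)/sin δ ≈ 1.135, b = sin(fδ)/sin δ ≈ 1.451.
p = a·p₁ + b·p₂ ≈ (0.358, -0.930, -0.082); φ = arcsin(p_z) ≈ -4.69°, λ = atan2(p_y, p_x) ≈ -68.94°.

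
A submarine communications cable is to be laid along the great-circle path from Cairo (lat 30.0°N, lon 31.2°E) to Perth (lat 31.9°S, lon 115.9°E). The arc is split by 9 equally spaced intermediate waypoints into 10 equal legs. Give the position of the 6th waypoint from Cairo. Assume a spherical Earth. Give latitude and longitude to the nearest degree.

≈ lat 8°S, lon 81°E

Convert each endpoint to a unit vector on the sphere (x = cos φ cos λ, y = cos φ sin λ, z = sin φ).
The central angle between the endpoints is δ = arccos(p₁·p₂) ≈ 1.768 rad (101.3°).
Interpolate at f = 6/10 with slerp weights a = sin((1−f)δ)/sin δ ≈ 0.663, b = sin(fδ)/sin δ ≈ 0.890.
p = a·p₁ + b·p₂ ≈ (0.161, 0.977, -0.139); φ = arcsin(p_z) ≈ -7.99°, λ = atan2(p_y, p_x) ≈ 80.65°.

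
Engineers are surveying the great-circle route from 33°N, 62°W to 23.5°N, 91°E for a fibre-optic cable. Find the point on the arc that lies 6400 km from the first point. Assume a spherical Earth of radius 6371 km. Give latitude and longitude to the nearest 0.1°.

Convert each endpoint to a unit vector on the sphere (x = cos φ cos λ, y = cos φ sin λ, z = sin φ).
The central angle between the endpoints is δ = arccos(p₁·p₂) ≈ 2.058 rad (117.9°). The total great-circle distance is δ·R ≈ 2.058 × 6371 ≈ 13111 km, so the target fraction is f = 6400/13111 ≈ 0.488.
Interpolate at f ≈ 0.488 with slerp weights a = sin((1−f)δ)/sin δ ≈ 0.984, b = sin(fδ)/sin δ ≈ 0.955.
p = a·p₁ + b·p₂ ≈ (0.372, 0.147, 0.916); φ = arcsin(p_z) ≈ 66.42°, λ = atan2(p_y, p_x) ≈ 21.61°.

≈ 66.4°N, 21.6°E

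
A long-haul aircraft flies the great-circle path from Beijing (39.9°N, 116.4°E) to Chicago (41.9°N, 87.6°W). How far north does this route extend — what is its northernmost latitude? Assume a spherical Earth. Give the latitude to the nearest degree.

The great circle lies in the plane with unit normal n̂ = (p₁ × p₂)/|p₁ × p₂|.
Here n̂_z ≈ +0.233; the vertex latitude is φ_max = arccos|n̂_z| ≈ 76.5°.

≈ 77°N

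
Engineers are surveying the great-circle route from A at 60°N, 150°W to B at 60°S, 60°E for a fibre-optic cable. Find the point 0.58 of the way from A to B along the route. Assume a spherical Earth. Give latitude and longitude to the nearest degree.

≈ 12°S, 128°E

The haversine formula gives a central angle δ ≈ 2.882 rad (165.1°) between the endpoints.
Interpolate at f = 0.58 with slerp weights a = sin((1−f)δ)/sin δ ≈ 3.646, b = sin(fδ)/sin δ ≈ 3.877.
p = a·p₁ + b·p₂ ≈ (-0.610, 0.767, -0.200); φ = arcsin(p_z) ≈ -11.51°, λ = atan2(p_y, p_x) ≈ 128.48°.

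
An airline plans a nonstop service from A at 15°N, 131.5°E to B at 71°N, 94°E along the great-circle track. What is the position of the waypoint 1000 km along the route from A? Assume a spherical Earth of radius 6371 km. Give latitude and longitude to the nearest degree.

From cos δ = sin φ₁ sin φ₂ + cos φ₁ cos φ₂ cos Δλ, the central angle is δ ≈ 1.054 rad (60.4°). The total great-circle distance is δ·R ≈ 1.054 × 6371 ≈ 6714 km, so the target fraction is f = 1000/6714 ≈ 0.149.
Interpolate at f ≈ 0.149 with slerp weights a = sin((1−f)δ)/sin δ ≈ 0.899, b = sin(fδ)/sin δ ≈ 0.180.
p = a·p₁ + b·p₂ ≈ (-0.579, 0.709, 0.403); φ = arcsin(p_z) ≈ 23.74°, λ = atan2(p_y, p_x) ≈ 129.27°.

≈ 24°N, 129°E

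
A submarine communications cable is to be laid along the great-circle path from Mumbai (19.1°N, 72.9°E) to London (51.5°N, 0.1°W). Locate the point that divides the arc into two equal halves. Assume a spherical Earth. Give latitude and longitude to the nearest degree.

≈ 41°N, 45°E

From cos δ = sin φ₁ sin φ₂ + cos φ₁ cos φ₂ cos Δλ, the central angle is δ ≈ 1.128 rad (64.7°).
Interpolate at f = 1/2 with slerp weights a = sin((1−f)δ)/sin δ ≈ 0.592, b = sin(fδ)/sin δ ≈ 0.592.
p = a·p₁ + b·p₂ ≈ (0.533, 0.534, 0.657); φ = arcsin(p_z) ≈ 41.05°, λ = atan2(p_y, p_x) ≈ 45.05°.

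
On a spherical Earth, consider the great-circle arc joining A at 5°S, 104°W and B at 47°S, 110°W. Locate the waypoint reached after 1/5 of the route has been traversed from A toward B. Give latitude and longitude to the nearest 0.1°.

≈ 13.4°S, 104.9°W

Write both endpoints as unit vectors p₁, p₂ with components (cos φ cos λ, cos φ sin λ, sin φ).
The central angle between the endpoints is δ = arccos(p₁·p₂) ≈ 0.739 rad (42.3°).
Interpolate at f = 1/5 with slerp weights a = sin((1−f)δ)/sin δ ≈ 0.827, b = sin(fδ)/sin δ ≈ 0.219.
p = a·p₁ + b·p₂ ≈ (-0.250, -0.940, -0.232); φ = arcsin(p_z) ≈ -13.41°, λ = atan2(p_y, p_x) ≈ -104.92°.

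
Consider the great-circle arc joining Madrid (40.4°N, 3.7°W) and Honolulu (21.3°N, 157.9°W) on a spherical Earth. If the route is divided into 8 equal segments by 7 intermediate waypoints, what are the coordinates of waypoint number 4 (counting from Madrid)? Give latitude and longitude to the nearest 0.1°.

≈ (67.8°N, 104.5°W)

Write both endpoints as unit vectors p₁, p₂ with components (cos φ cos λ, cos φ sin λ, sin φ).
The central angle between the endpoints is δ = arccos(p₁·p₂) ≈ 1.986 rad (113.8°).
Interpolate at f = 4/8 with slerp weights a = sin((1−f)δ)/sin δ ≈ 0.915, b = sin(fδ)/sin δ ≈ 0.915.
p = a·p₁ + b·p₂ ≈ (-0.095, -0.366, 0.926); φ = arcsin(p_z) ≈ 67.80°, λ = atan2(p_y, p_x) ≈ -104.49°.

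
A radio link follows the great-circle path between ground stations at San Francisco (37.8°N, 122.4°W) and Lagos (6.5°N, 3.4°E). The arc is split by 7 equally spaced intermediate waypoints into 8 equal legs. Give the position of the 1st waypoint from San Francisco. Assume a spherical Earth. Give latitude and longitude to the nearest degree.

Write both endpoints as unit vectors p₁, p₂ with components (cos φ cos λ, cos φ sin λ, sin φ).
The central angle between the endpoints is δ = arccos(p₁·p₂) ≈ 1.971 rad (112.9°).
Interpolate at f = 1/8 with slerp weights a = sin((1−f)δ)/sin δ ≈ 1.073, b = sin(fδ)/sin δ ≈ 0.265.
p = a·p₁ + b·p₂ ≈ (-0.192, -0.700, 0.688); φ = arcsin(p_z) ≈ 43.45°, λ = atan2(p_y, p_x) ≈ -105.30°.

≈ (43°N, 105°W)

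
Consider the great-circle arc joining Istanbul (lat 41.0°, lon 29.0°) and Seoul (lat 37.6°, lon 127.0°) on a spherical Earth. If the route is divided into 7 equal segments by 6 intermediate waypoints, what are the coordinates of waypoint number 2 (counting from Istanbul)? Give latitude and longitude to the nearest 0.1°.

≈ lat 49.7°, lon 55.5°

Write both endpoints as unit vectors p₁, p₂ with components (cos φ cos λ, cos φ sin λ, sin φ).
The central angle between the endpoints is δ = arccos(p₁·p₂) ≈ 1.248 rad (71.5°).
Interpolate at f = 2/7 with slerp weights a = sin((1−f)δ)/sin δ ≈ 0.820, b = sin(fδ)/sin δ ≈ 0.368.
p = a·p₁ + b·p₂ ≈ (0.366, 0.533, 0.763); φ = arcsin(p_z) ≈ 49.71°, λ = atan2(p_y, p_x) ≈ 55.53°.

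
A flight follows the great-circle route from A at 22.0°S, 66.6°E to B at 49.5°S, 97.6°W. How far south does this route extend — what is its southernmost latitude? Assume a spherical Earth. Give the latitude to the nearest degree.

≈ 80°S

The great circle lies in the plane with unit normal n̂ = (p₁ × p₂)/|p₁ × p₂|.
Here n̂_z ≈ -0.172; the vertex latitude is φ_max = arccos|n̂_z| ≈ 80.1°.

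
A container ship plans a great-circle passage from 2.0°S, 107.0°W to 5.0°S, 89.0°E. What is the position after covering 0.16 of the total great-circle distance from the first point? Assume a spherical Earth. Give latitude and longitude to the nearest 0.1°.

≈ 12.0°S, 131.2°W

Convert each endpoint to a unit vector on the sphere (x = cos φ cos λ, y = cos φ sin λ, z = sin φ).
The central angle between the endpoints is δ = arccos(p₁·p₂) ≈ 2.837 rad (162.5°).
Interpolate at f = 0.16 with slerp weights a = sin((1−f)δ)/sin δ ≈ 2.294, b = sin(fδ)/sin δ ≈ 1.462.
p = a·p₁ + b·p₂ ≈ (-0.645, -0.736, -0.207); φ = arcsin(p_z) ≈ -11.98°, λ = atan2(p_y, p_x) ≈ -131.23°.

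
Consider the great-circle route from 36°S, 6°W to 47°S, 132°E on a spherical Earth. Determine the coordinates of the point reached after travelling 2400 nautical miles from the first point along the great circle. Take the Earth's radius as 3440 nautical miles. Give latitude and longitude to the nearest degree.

Write both endpoints as unit vectors p₁, p₂ with components (cos φ cos λ, cos φ sin λ, sin φ).
The central angle between the endpoints is δ = arccos(p₁·p₂) ≈ 1.551 rad (88.9°). The total great-circle distance is δ·R ≈ 1.551 × 3440 ≈ 5335 nmi, so the target fraction is f = 2400/5335 ≈ 0.450.
Interpolate at f ≈ 0.450 with slerp weights a = sin((1−f)δ)/sin δ ≈ 0.754, b = sin(fδ)/sin δ ≈ 0.643.
p = a·p₁ + b·p₂ ≈ (0.313, 0.262, -0.913); φ = arcsin(p_z) ≈ -65.91°, λ = atan2(p_y, p_x) ≈ 39.92°.

≈ 66°S, 40°E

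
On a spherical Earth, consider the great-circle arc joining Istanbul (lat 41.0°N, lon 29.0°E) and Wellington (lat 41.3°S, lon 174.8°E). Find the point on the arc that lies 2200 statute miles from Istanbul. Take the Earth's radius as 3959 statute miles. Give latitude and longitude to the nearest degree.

The haversine formula gives a central angle δ ≈ 2.695 rad (154.4°) between the endpoints. The total great-circle distance is δ·R ≈ 2.695 × 3959 ≈ 10670 mi, so the target fraction is f = 2200/10670 ≈ 0.206.
Interpolate at f ≈ 0.206 with slerp weights a = sin((1−f)δ)/sin δ ≈ 1.951, b = sin(fδ)/sin δ ≈ 1.222.
p = a·p₁ + b·p₂ ≈ (0.374, 0.797, 0.474); φ = arcsin(p_z) ≈ 28.29°, λ = atan2(p_y, p_x) ≈ 64.86°.

≈ lat 28°N, lon 65°E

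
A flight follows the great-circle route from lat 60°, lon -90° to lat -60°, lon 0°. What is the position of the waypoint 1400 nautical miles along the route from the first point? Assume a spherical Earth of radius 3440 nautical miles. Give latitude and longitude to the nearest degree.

≈ lat 42°, lon -66°

Convert each endpoint to a unit vector on the sphere (x = cos φ cos λ, y = cos φ sin λ, z = sin φ).
The central angle between the endpoints is δ = arccos(p₁·p₂) ≈ 2.419 rad (138.6°). The total great-circle distance is δ·R ≈ 2.419 × 3440 ≈ 8321 nmi, so the target fraction is f = 1400/8321 ≈ 0.168.
Interpolate at f ≈ 0.168 with slerp weights a = sin((1−f)δ)/sin δ ≈ 1.367, b = sin(fδ)/sin δ ≈ 0.598.
p = a·p₁ + b·p₂ ≈ (0.299, -0.684, 0.666); φ = arcsin(p_z) ≈ 41.74°, λ = atan2(p_y, p_x) ≈ -66.36°.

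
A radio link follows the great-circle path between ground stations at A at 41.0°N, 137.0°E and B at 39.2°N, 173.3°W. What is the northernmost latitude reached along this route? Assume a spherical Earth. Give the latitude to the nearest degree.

The great circle lies in the plane with unit normal n̂ = (p₁ × p₂)/|p₁ × p₂|.
Here n̂_z ≈ +0.732; the vertex latitude is φ_max = arccos|n̂_z| ≈ 42.9°.

≈ 43°N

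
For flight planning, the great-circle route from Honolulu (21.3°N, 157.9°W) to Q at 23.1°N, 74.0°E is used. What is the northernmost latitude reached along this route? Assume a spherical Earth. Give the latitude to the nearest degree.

≈ 43°N

The great circle lies in the plane with unit normal n̂ = (p₁ × p₂)/|p₁ × p₂|.
Here n̂_z ≈ -0.731; the vertex latitude is φ_max = arccos|n̂_z| ≈ 43.0°.
Check via Clairaut: cos φ_max = |cos φ₁| · sin C = cos(21.3°)·sin(51.7°) ≈ 0.731, again giving ≈ 43.0°.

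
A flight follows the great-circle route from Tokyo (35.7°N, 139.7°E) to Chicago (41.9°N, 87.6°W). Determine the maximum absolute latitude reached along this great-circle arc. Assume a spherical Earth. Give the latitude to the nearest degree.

≈ 64°N

The great circle lies in the plane with unit normal n̂ = (p₁ × p₂)/|p₁ × p₂|.
Here n̂_z ≈ +0.444; the vertex latitude is φ_max = arccos|n̂_z| ≈ 63.6°.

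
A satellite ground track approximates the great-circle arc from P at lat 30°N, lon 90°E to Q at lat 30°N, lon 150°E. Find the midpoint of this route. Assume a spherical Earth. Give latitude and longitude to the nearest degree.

Write both endpoints as unit vectors p₁, p₂ with components (cos φ cos λ, cos φ sin λ, sin φ).
The central angle between the endpoints is δ = arccos(p₁·p₂) ≈ 0.896 rad (51.3°).
Interpolate at f = 1/2 with slerp weights a = sin((1−f)δ)/sin δ ≈ 0.555, b = sin(fδ)/sin δ ≈ 0.555.
p = a·p₁ + b·p₂ ≈ (-0.416, 0.721, 0.555); φ = arcsin(p_z) ≈ 33.69°, λ = atan2(p_y, p_x) ≈ 120.00°.

≈ lat 34°N, lon 120°E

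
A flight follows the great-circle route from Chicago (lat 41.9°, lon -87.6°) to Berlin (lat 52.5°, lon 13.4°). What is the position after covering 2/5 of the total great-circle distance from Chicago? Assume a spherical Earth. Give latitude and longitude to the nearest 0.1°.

≈ lat 57.3°, lon -55.5°

Convert each endpoint to a unit vector on the sphere (x = cos φ cos λ, y = cos φ sin λ, z = sin φ).
The central angle between the endpoints is δ = arccos(p₁·p₂) ≈ 1.111 rad (63.7°).
Interpolate at f = 2/5 with slerp weights a = sin((1−f)δ)/sin δ ≈ 0.690, b = sin(fδ)/sin δ ≈ 0.480.
p = a·p₁ + b·p₂ ≈ (0.306, -0.445, 0.842); φ = arcsin(p_z) ≈ 57.30°, λ = atan2(p_y, p_x) ≈ -55.55°.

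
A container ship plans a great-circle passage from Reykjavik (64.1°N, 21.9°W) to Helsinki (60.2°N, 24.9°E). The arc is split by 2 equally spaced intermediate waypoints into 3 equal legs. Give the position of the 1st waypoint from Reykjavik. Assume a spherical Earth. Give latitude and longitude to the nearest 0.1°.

≈ (64.6°N, 5.2°W)

From cos δ = sin φ₁ sin φ₂ + cos φ₁ cos φ₂ cos Δλ, the central angle is δ ≈ 0.379 rad (21.7°).
Interpolate at f = 1/3 with slerp weights a = sin((1−f)δ)/sin δ ≈ 0.676, b = sin(fδ)/sin δ ≈ 0.341.
p = a·p₁ + b·p₂ ≈ (0.427, -0.039, 0.903); φ = arcsin(p_z) ≈ 64.59°, λ = atan2(p_y, p_x) ≈ -5.19°.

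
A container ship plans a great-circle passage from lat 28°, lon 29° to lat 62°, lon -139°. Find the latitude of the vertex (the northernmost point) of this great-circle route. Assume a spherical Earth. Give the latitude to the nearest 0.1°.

≈ 85.1°

The great circle lies in the plane with unit normal n̂ = (p₁ × p₂)/|p₁ × p₂|.
Here n̂_z ≈ -0.086; the vertex latitude is φ_max = arccos|n̂_z| ≈ 85.1°.
Check via Clairaut: cos φ_max = |cos φ₁| · sin C = cos(28.0°)·sin(5.6°) ≈ 0.086, again giving ≈ 85.1°.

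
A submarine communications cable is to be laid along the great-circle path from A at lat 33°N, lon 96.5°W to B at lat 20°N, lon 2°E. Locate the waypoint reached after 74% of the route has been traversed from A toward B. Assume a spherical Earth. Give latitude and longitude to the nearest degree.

≈ lat 31°N, lon 20°W

Write both endpoints as unit vectors p₁, p₂ with components (cos φ cos λ, cos φ sin λ, sin φ).
The central angle between the endpoints is δ = arccos(p₁·p₂) ≈ 1.501 rad (86.0°).
Interpolate at f = 0.74 with slerp weights a = sin((1−f)δ)/sin δ ≈ 0.381, b = sin(fδ)/sin δ ≈ 0.898.
p = a·p₁ + b·p₂ ≈ (0.807, -0.288, 0.515); φ = arcsin(p_z) ≈ 30.99°, λ = atan2(p_y, p_x) ≈ -19.65°.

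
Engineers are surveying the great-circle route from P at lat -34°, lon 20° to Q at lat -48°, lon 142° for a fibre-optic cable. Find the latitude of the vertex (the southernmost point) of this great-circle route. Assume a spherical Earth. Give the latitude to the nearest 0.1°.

The great circle lies in the plane with unit normal n̂ = (p₁ × p₂)/|p₁ × p₂|.
Here n̂_z ≈ +0.474; the vertex latitude is φ_max = arccos|n̂_z| ≈ 61.7°.
Check via Clairaut: cos φ_max = |cos φ₁| · sin C = cos(34.0°)·sin(145.1°) ≈ 0.474, again giving ≈ 61.7°.

≈ -61.7°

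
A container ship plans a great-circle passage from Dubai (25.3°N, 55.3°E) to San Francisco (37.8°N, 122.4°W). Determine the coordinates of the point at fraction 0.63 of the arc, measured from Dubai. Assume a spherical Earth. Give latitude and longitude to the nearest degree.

Write both endpoints as unit vectors p₁, p₂ with components (cos φ cos λ, cos φ sin λ, sin φ).
The central angle between the endpoints is δ = arccos(p₁·p₂) ≈ 2.040 rad (116.9°).
Interpolate at f = 0.63 with slerp weights a = sin((1−f)δ)/sin δ ≈ 0.768, b = sin(fδ)/sin δ ≈ 1.075.
p = a·p₁ + b·p₂ ≈ (-0.060, -0.147, 0.987); φ = arcsin(p_z) ≈ 80.88°, λ = atan2(p_y, p_x) ≈ -112.28°.

≈ 81°N, 112°W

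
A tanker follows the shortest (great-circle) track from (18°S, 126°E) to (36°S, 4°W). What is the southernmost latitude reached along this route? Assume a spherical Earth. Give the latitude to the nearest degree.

≈ 52°S

The great circle lies in the plane with unit normal n̂ = (p₁ × p₂)/|p₁ × p₂|.
Here n̂_z ≈ -0.621; the vertex latitude is φ_max = arccos|n̂_z| ≈ 51.6°.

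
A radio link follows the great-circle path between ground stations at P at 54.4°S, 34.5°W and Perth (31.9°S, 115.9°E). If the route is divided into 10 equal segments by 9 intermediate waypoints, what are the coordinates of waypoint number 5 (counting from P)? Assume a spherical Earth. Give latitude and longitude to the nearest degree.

≈ 72°S, 76°E

The haversine formula gives a central angle δ ≈ 1.571 rad (90.0°) between the endpoints.
Interpolate at f = 5/10 with slerp weights a = sin((1−f)δ)/sin δ ≈ 0.707, b = sin(fδ)/sin δ ≈ 0.707.
p = a·p₁ + b·p₂ ≈ (0.077, 0.307, -0.949); φ = arcsin(p_z) ≈ -71.56°, λ = atan2(p_y, p_x) ≈ 75.91°.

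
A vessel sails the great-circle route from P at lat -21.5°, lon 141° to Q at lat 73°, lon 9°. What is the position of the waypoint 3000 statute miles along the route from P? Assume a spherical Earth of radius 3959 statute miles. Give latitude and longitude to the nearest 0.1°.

The haversine formula gives a central angle δ ≈ 2.132 rad (122.2°) between the endpoints. The total great-circle distance is δ·R ≈ 2.132 × 3959 ≈ 8442 mi, so the target fraction is f = 3000/8442 ≈ 0.355.
Interpolate at f ≈ 0.355 with slerp weights a = sin((1−f)δ)/sin δ ≈ 1.159, b = sin(fδ)/sin δ ≈ 0.812.
p = a·p₁ + b·p₂ ≈ (-0.603, 0.716, 0.352); φ = arcsin(p_z) ≈ 20.60°, λ = atan2(p_y, p_x) ≈ 130.14°.

≈ lat 20.6°, lon 130.1°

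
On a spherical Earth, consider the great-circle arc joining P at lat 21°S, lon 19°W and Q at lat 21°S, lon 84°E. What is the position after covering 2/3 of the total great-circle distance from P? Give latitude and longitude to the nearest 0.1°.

≈ lat 30.4°S, lon 50.7°E

Write both endpoints as unit vectors p₁, p₂ with components (cos φ cos λ, cos φ sin λ, sin φ).
The central angle between the endpoints is δ = arccos(p₁·p₂) ≈ 1.638 rad (93.9°).
Interpolate at f = 2/3 with slerp weights a = sin((1−f)δ)/sin δ ≈ 0.521, b = sin(fδ)/sin δ ≈ 0.890.
p = a·p₁ + b·p₂ ≈ (0.546, 0.668, -0.505); φ = arcsin(p_z) ≈ -30.36°, λ = atan2(p_y, p_x) ≈ 50.71°.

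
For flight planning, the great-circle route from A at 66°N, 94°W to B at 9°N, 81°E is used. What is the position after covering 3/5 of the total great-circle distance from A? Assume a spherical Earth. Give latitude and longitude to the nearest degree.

≈ 51°N, 79°E

Write both endpoints as unit vectors p₁, p₂ with components (cos φ cos λ, cos φ sin λ, sin φ).
The central angle between the endpoints is δ = arccos(p₁·p₂) ≈ 1.831 rad (104.9°).
Interpolate at f = 3/5 with slerp weights a = sin((1−f)δ)/sin δ ≈ 0.692, b = sin(fδ)/sin δ ≈ 0.922.
p = a·p₁ + b·p₂ ≈ (0.123, 0.618, 0.776); φ = arcsin(p_z) ≈ 50.92°, λ = atan2(p_y, p_x) ≈ 78.77°.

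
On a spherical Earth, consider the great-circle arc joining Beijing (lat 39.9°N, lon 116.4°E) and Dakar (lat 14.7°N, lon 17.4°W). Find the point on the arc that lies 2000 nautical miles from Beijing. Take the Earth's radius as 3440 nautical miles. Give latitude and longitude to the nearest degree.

The haversine formula gives a central angle δ ≈ 1.929 rad (110.5°) between the endpoints. The total great-circle distance is δ·R ≈ 1.929 × 3440 ≈ 6637 nmi, so the target fraction is f = 2000/6637 ≈ 0.301.
Interpolate at f ≈ 0.301 with slerp weights a = sin((1−f)δ)/sin δ ≈ 1.041, b = sin(fδ)/sin δ ≈ 0.586.
p = a·p₁ + b·p₂ ≈ (0.186, 0.546, 0.817); φ = arcsin(p_z) ≈ 54.77°, λ = atan2(p_y, p_x) ≈ 71.18°.

≈ lat 55°N, lon 71°E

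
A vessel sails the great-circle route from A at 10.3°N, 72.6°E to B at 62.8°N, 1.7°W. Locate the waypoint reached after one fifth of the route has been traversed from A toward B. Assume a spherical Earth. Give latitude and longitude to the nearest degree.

≈ 23°N, 65°E

The haversine formula gives a central angle δ ≈ 1.286 rad (73.7°) between the endpoints.
Interpolate at f = 1/5 with slerp weights a = sin((1−f)δ)/sin δ ≈ 0.893, b = sin(fδ)/sin δ ≈ 0.265.
p = a·p₁ + b·p₂ ≈ (0.384, 0.835, 0.395); φ = arcsin(p_z) ≈ 23.29°, λ = atan2(p_y, p_x) ≈ 65.30°.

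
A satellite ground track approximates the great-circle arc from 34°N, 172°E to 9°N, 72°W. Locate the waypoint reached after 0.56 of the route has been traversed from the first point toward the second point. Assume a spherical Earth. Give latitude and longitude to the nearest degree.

Write both endpoints as unit vectors p₁, p₂ with components (cos φ cos λ, cos φ sin λ, sin φ).
The central angle between the endpoints is δ = arccos(p₁·p₂) ≈ 1.846 rad (105.8°).
Interpolate at f = 0.56 with slerp weights a = sin((1−f)δ)/sin δ ≈ 0.754, b = sin(fδ)/sin δ ≈ 0.893.
p = a·p₁ + b·p₂ ≈ (-0.347, -0.752, 0.561); φ = arcsin(p_z) ≈ 34.15°, λ = atan2(p_y, p_x) ≈ -114.76°.

≈ 34°N, 115°W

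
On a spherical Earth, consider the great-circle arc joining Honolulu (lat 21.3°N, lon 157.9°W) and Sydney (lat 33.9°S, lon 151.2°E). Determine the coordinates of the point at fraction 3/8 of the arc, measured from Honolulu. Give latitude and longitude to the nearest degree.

Write both endpoints as unit vectors p₁, p₂ with components (cos φ cos λ, cos φ sin λ, sin φ).
The central angle between the endpoints is δ = arccos(p₁·p₂) ≈ 1.282 rad (73.4°).
Interpolate at f = 3/8 with slerp weights a = sin((1−f)δ)/sin δ ≈ 0.749, b = sin(fδ)/sin δ ≈ 0.482.
p = a·p₁ + b·p₂ ≈ (-0.998, -0.070, 0.003); φ = arcsin(p_z) ≈ 0.18°, λ = atan2(p_y, p_x) ≈ -176.00°.

≈ lat 0°N, lon 176°W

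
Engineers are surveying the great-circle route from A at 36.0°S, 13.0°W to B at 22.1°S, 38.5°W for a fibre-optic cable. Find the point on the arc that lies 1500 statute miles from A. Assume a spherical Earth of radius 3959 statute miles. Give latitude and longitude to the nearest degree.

Convert each endpoint to a unit vector on the sphere (x = cos φ cos λ, y = cos φ sin λ, z = sin φ).
The central angle between the endpoints is δ = arccos(p₁·p₂) ≈ 0.456 rad (26.1°). The total great-circle distance is δ·R ≈ 0.456 × 3959 ≈ 1806 mi, so the target fraction is f = 1500/1806 ≈ 0.830.
Interpolate at f ≈ 0.830 with slerp weights a = sin((1−f)δ)/sin δ ≈ 0.175, b = sin(fδ)/sin δ ≈ 0.839.
p = a·p₁ + b·p₂ ≈ (0.747, -0.516, -0.419); φ = arcsin(p_z) ≈ -24.77°, λ = atan2(p_y, p_x) ≈ -34.64°.

≈ 25°S, 35°W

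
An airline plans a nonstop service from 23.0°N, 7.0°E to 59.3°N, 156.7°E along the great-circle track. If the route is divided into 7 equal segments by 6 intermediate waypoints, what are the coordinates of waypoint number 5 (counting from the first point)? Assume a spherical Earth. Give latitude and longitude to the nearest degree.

≈ 76°N, 95°E

Convert each endpoint to a unit vector on the sphere (x = cos φ cos λ, y = cos φ sin λ, z = sin φ).
The central angle between the endpoints is δ = arccos(p₁·p₂) ≈ 1.641 rad (94.0°).
Interpolate at f = 5/7 with slerp weights a = sin((1−f)δ)/sin δ ≈ 0.453, b = sin(fδ)/sin δ ≈ 0.924.
p = a·p₁ + b·p₂ ≈ (-0.019, 0.237, 0.971); φ = arcsin(p_z) ≈ 76.22°, λ = atan2(p_y, p_x) ≈ 94.67°.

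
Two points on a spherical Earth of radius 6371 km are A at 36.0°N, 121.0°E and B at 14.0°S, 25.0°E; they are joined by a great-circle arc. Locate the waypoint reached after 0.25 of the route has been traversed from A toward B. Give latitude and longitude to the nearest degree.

≈ 29°N, 92°E

From cos δ = sin φ₁ sin φ₂ + cos φ₁ cos φ₂ cos Δλ, the central angle is δ ≈ 1.797 rad (103.0°).
Interpolate at f = 0.25 with slerp weights a = sin((1−f)δ)/sin δ ≈ 1.001, b = sin(fδ)/sin δ ≈ 0.446.
p = a·p₁ + b·p₂ ≈ (-0.025, 0.877, 0.480); φ = arcsin(p_z) ≈ 28.71°, λ = atan2(p_y, p_x) ≈ 91.64°.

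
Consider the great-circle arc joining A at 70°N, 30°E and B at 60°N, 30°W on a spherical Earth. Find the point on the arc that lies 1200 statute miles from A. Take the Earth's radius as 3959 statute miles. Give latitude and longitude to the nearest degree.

From cos δ = sin φ₁ sin φ₂ + cos φ₁ cos φ₂ cos Δλ, the central angle is δ ≈ 0.453 rad (25.9°). The total great-circle distance is δ·R ≈ 0.453 × 3959 ≈ 1792 mi, so the target fraction is f = 1200/1792 ≈ 0.670.
Interpolate at f ≈ 0.670 with slerp weights a = sin((1−f)δ)/sin δ ≈ 0.341, b = sin(fδ)/sin δ ≈ 0.683.
p = a·p₁ + b·p₂ ≈ (0.396, -0.112, 0.911); φ = arcsin(p_z) ≈ 65.67°, λ = atan2(p_y, p_x) ≈ -15.83°.

≈ 66°N, 16°W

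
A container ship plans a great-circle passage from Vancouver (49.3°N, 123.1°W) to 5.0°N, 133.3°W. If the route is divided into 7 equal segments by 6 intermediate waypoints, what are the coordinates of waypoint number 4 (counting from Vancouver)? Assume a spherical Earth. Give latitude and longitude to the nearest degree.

Write both endpoints as unit vectors p₁, p₂ with components (cos φ cos λ, cos φ sin λ, sin φ).
The central angle between the endpoints is δ = arccos(p₁·p₂) ≈ 0.788 rad (45.1°).
Interpolate at f = 4/7 with slerp weights a = sin((1−f)δ)/sin δ ≈ 0.467, b = sin(fδ)/sin δ ≈ 0.614.
p = a·p₁ + b·p₂ ≈ (-0.586, -0.700, 0.408); φ = arcsin(p_z) ≈ 24.07°, λ = atan2(p_y, p_x) ≈ -129.91°.

≈ 24°N, 130°W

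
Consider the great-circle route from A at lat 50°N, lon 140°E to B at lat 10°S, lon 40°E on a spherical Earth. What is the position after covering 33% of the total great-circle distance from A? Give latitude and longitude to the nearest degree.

≈ lat 40°N, lon 93°E

Convert each endpoint to a unit vector on the sphere (x = cos φ cos λ, y = cos φ sin λ, z = sin φ).
The central angle between the endpoints is δ = arccos(p₁·p₂) ≈ 1.816 rad (104.1°).
Interpolate at f = 0.33 with slerp weights a = sin((1−f)δ)/sin δ ≈ 0.967, b = sin(fδ)/sin δ ≈ 0.582.
p = a·p₁ + b·p₂ ≈ (-0.037, 0.768, 0.640); φ = arcsin(p_z) ≈ 39.77°, λ = atan2(p_y, p_x) ≈ 92.79°.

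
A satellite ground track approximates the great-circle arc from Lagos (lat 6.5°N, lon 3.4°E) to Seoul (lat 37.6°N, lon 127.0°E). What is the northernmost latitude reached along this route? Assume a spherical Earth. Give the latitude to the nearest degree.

The great circle lies in the plane with unit normal n̂ = (p₁ × p₂)/|p₁ × p₂|.
Here n̂_z ≈ +0.705; the vertex latitude is φ_max = arccos|n̂_z| ≈ 45.2°.
Check via Clairaut: cos φ_max = |cos φ₁| · sin C = cos(6.5°)·sin(45.2°) ≈ 0.705, again giving ≈ 45.2°.

≈ 45°N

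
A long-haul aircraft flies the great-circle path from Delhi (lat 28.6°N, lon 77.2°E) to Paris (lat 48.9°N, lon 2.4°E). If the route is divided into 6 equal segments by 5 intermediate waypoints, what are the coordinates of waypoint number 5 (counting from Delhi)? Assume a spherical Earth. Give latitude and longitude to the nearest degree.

Convert each endpoint to a unit vector on the sphere (x = cos φ cos λ, y = cos φ sin λ, z = sin φ).
The central angle between the endpoints is δ = arccos(p₁·p₂) ≈ 1.033 rad (59.2°).
Interpolate at f = 5/6 with slerp weights a = sin((1−f)δ)/sin δ ≈ 0.199, b = sin(fδ)/sin δ ≈ 0.883.
p = a·p₁ + b·p₂ ≈ (0.619, 0.195, 0.761); φ = arcsin(p_z) ≈ 49.55°, λ = atan2(p_y, p_x) ≈ 17.50°.

≈ lat 50°N, lon 18°E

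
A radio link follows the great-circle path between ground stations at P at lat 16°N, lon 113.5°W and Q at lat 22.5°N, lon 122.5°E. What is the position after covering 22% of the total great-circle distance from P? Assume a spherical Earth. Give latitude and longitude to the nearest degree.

The haversine formula gives a central angle δ ≈ 1.973 rad (113.0°) between the endpoints.
Interpolate at f = 0.22 with slerp weights a = sin((1−f)δ)/sin δ ≈ 1.086, b = sin(fδ)/sin δ ≈ 0.457.
p = a·p₁ + b·p₂ ≈ (-0.643, -0.601, 0.474); φ = arcsin(p_z) ≈ 28.31°, λ = atan2(p_y, p_x) ≈ -136.92°.

≈ lat 28°N, lon 137°W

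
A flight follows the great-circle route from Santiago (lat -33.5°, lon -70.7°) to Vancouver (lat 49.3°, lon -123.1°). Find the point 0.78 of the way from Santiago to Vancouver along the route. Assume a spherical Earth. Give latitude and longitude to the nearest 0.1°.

From cos δ = sin φ₁ sin φ₂ + cos φ₁ cos φ₂ cos Δλ, the central angle is δ ≈ 1.658 rad (95.0°).
Interpolate at f = 0.78 with slerp weights a = sin((1−f)δ)/sin δ ≈ 0.358, b = sin(fδ)/sin δ ≈ 0.965.
p = a·p₁ + b·p₂ ≈ (-0.245, -0.809, 0.534); φ = arcsin(p_z) ≈ 32.29°, λ = atan2(p_y, p_x) ≈ -106.85°.

≈ lat 32.3°, lon -106.9°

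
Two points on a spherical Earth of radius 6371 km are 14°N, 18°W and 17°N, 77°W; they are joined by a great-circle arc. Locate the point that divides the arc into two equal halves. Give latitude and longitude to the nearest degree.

Convert each endpoint to a unit vector on the sphere (x = cos φ cos λ, y = cos φ sin λ, z = sin φ).
The central angle between the endpoints is δ = arccos(p₁·p₂) ≈ 0.990 rad (56.7°).
Interpolate at f = 1/2 with slerp weights a = sin((1−f)δ)/sin δ ≈ 0.568, b = sin(fδ)/sin δ ≈ 0.568.
p = a·p₁ + b·p₂ ≈ (0.647, -0.700, 0.304); φ = arcsin(p_z) ≈ 17.67°, λ = atan2(p_y, p_x) ≈ -47.26°.

≈ 18°N, 47°W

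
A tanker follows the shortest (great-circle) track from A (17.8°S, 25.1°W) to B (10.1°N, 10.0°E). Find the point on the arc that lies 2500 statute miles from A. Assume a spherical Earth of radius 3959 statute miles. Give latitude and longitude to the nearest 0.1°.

Convert each endpoint to a unit vector on the sphere (x = cos φ cos λ, y = cos φ sin λ, z = sin φ).
The central angle between the endpoints is δ = arccos(p₁·p₂) ≈ 0.777 rad (44.5°). The total great-circle distance is δ·R ≈ 0.777 × 3959 ≈ 3075 mi, so the target fraction is f = 2500/3075 ≈ 0.813.
Interpolate at f ≈ 0.813 with slerp weights a = sin((1−f)δ)/sin δ ≈ 0.206, b = sin(fδ)/sin δ ≈ 0.842.
p = a·p₁ + b·p₂ ≈ (0.995, 0.061, 0.085); φ = arcsin(p_z) ≈ 4.86°, λ = atan2(p_y, p_x) ≈ 3.49°.

≈ (4.9°N, 3.5°E)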